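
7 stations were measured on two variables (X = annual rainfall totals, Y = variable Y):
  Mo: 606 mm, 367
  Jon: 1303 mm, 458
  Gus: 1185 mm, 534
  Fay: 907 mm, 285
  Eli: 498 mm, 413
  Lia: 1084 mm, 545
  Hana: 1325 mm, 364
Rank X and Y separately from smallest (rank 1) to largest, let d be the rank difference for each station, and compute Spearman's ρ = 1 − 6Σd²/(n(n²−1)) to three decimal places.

0.107

Ranks of variable 1: 2, 6, 5, 3, 1, 4, 7
Ranks of variable 2: 3, 5, 6, 1, 4, 7, 2
d = r₁ − r₂: -1, 1, -1, 2, -3, -3, 5
d²: 1, 1, 1, 4, 9, 9, 25; Σd² = 50
ρ = 1 − 6·50/(7·48) = 1 − 300/336 = 0.107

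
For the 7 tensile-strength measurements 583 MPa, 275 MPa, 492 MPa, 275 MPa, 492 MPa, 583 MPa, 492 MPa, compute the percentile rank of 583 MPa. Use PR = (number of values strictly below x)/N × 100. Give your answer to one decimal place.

N = 7.
Strictly below 583: 5. Equal to 583: 2.
PR = 5/7 × 100 = 71.4

71.4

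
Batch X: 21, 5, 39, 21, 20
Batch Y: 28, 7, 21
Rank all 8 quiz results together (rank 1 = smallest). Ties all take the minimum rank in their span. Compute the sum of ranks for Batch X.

20

Sorted (ascending): 5, 7, 20, 21, 21, 21, 28, 39
The 3 values of 21 occupy positions 4–6 → each gets rank 4.
Batch X values → pooled ranks: 21→4, 5→1, 39→8, 21→4, 20→3
Rank sum = 4 + 1 + 8 + 4 + 3 = 20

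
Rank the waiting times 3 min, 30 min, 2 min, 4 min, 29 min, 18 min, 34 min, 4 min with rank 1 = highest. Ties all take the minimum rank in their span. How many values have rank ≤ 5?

6

Sorted (descending): 34, 30, 29, 18, 4, 4, 3, 2
The 2 values of 4 occupy positions 5–6 → each gets rank 5.
Ranks ≤ 5: {1, 2, 3, 4, 5, 5} → 6 values.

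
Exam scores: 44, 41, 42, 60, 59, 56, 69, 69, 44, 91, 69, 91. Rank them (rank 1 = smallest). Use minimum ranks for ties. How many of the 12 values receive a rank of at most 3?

4

Sorted (ascending): 41, 42, 44, 44, 56, 59, 60, 69, 69, 69, 91, 91
The 2 values of 44 occupy positions 3–4 → each gets rank 3.
The 3 values of 69 occupy positions 8–10 → each gets rank 8.
The 2 values of 91 occupy positions 11–12 → each gets rank 11.
Ranks ≤ 3: {1, 2, 3, 3} → 4 values.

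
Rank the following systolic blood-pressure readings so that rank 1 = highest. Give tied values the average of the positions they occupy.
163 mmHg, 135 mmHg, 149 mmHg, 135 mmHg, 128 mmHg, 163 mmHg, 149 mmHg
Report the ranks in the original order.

Sorted (descending): 163, 163, 149, 149, 135, 135, 128
The 2 values of 163 occupy positions 1–2 → average rank (1+2)/2 = 1.5.
The 2 values of 149 occupy positions 3–4 → average rank (3+4)/2 = 3.5.
The 2 values of 135 occupy positions 5–6 → average rank (5+6)/2 = 5.5.

1.5, 5.5, 3.5, 5.5, 7, 1.5, 3.5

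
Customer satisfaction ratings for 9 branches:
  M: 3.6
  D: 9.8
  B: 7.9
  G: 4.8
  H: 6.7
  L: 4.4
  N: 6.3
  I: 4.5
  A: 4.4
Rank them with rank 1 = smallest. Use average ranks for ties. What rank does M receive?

Sorted (ascending): 3.6, 4.4, 4.4, 4.5, 4.8, 6.3, 6.7, 7.9, 9.8
The 2 values of 4.4 occupy positions 2–3 → average rank (2+3)/2 = 2.5.
M has value 3.6 → rank 1.

1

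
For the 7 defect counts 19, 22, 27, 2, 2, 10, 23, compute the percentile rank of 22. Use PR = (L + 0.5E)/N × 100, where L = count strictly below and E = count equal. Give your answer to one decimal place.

64.3

N = 7.
Strictly below 22: 4. Equal to 22: 1.
PR = (4 + 0.5·1)/7 × 100 = 64.3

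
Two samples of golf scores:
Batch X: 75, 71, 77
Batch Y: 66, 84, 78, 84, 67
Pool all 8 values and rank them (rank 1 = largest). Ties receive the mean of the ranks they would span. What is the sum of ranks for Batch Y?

Sorted (descending): 84, 84, 78, 77, 75, 71, 67, 66
The 2 values of 84 occupy positions 1–2 → average rank (1+2)/2 = 1.5.
Batch Y values → pooled ranks: 66→8, 84→1.5, 78→3, 84→1.5, 67→7
Rank sum = 8 + 1.5 + 3 + 1.5 + 7 = 21

21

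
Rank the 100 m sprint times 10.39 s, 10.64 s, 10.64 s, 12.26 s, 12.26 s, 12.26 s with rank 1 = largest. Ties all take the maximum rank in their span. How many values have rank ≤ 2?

0

Sorted (descending): 12.26, 12.26, 12.26, 10.64, 10.64, 10.39
The 3 values of 12.26 occupy positions 1–3 → each gets rank 3.
The 2 values of 10.64 occupy positions 4–5 → each gets rank 5.
Ranks ≤ 2: {} → 0 values.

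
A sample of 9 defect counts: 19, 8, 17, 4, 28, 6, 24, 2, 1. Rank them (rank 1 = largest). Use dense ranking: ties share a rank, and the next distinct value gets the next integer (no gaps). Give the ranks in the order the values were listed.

Sorted (descending): 28, 24, 19, 17, 8, 6, 4, 2, 1
No ties — each value takes its position as its rank.

3, 5, 4, 7, 1, 6, 2, 8, 9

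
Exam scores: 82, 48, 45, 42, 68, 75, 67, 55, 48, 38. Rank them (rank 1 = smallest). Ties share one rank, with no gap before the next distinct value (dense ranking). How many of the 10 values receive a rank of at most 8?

9

Sorted (ascending): 38, 42, 45, 48, 48, 55, 67, 68, 75, 82
The 2 values of 48 share dense rank 4.
Remaining distinct values take the next consecutive integers.
Ranks ≤ 8: {1, 2, 3, 4, 4, 5, 6, 7, 8} → 9 values.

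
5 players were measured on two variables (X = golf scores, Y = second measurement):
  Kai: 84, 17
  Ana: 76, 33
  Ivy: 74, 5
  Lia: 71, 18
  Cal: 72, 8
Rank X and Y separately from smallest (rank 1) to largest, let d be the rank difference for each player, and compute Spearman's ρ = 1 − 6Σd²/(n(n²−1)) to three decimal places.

0.100

Ranks of variable 1: 5, 4, 3, 1, 2
Ranks of variable 2: 3, 5, 1, 4, 2
d = r₁ − r₂: 2, -1, 2, -3, 0
d²: 4, 1, 4, 9, 0; Σd² = 18
ρ = 1 − 6·18/(5·24) = 1 − 108/120 = 0.100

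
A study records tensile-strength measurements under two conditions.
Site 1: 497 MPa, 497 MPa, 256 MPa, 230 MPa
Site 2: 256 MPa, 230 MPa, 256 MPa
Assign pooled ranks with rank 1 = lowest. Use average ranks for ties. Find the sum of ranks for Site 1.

Sorted (ascending): 230, 230, 256, 256, 256, 497, 497
The 2 values of 230 occupy positions 1–2 → average rank (1+2)/2 = 1.5.
The 3 values of 256 occupy positions 3–5 → average rank 4.
The 2 values of 497 occupy positions 6–7 → average rank (6+7)/2 = 6.5.
Site 1 values → pooled ranks: 497→6.5, 497→6.5, 256→4, 230→1.5
Rank sum = 6.5 + 6.5 + 4 + 1.5 = 18.5

18.5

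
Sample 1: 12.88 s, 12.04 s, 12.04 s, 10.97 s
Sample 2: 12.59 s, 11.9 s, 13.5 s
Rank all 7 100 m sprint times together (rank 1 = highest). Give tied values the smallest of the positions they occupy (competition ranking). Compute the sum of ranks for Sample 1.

Sorted (descending): 13.5, 12.88, 12.59, 12.04, 12.04, 11.9, 10.97
The 2 values of 12.04 occupy positions 4–5 → each gets rank 4.
Sample 1 values → pooled ranks: 12.88→2, 12.04→4, 12.04→4, 10.97→7
Rank sum = 2 + 4 + 4 + 7 = 17

17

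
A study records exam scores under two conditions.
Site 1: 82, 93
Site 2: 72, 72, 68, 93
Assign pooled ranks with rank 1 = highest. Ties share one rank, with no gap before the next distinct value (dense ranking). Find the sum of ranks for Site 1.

3

Sorted (descending): 93, 93, 82, 72, 72, 68
The 2 values of 93 share dense rank 1.
The 2 values of 72 share dense rank 3.
Remaining distinct values take the next consecutive integers.
Site 1 values → pooled ranks: 82→2, 93→1
Rank sum = 2 + 1 = 3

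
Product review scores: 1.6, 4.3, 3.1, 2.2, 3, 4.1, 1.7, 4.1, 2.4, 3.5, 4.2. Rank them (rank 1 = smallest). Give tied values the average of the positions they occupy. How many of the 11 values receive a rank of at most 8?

7

Sorted (ascending): 1.6, 1.7, 2.2, 2.4, 3, 3.1, 3.5, 4.1, 4.1, 4.2, 4.3
The 2 values of 4.1 occupy positions 8–9 → average rank (8+9)/2 = 8.5.
Ranks ≤ 8: {1, 2, 3, 4, 5, 6, 7} → 7 values.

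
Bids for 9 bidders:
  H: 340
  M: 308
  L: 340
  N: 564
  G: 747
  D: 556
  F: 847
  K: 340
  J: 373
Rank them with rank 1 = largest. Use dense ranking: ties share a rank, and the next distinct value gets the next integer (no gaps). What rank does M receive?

7

Sorted (descending): 847, 747, 564, 556, 373, 340, 340, 340, 308
The 3 values of 340 share dense rank 6.
Remaining distinct values take the next consecutive integers.
M has value 308 → rank 7.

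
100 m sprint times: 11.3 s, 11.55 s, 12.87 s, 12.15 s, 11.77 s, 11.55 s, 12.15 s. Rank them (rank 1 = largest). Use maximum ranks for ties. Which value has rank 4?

Sorted (descending): 12.87, 12.15, 12.15, 11.77, 11.55, 11.55, 11.3
The 2 values of 12.15 occupy positions 2–3 → each gets rank 3.
The 2 values of 11.55 occupy positions 5–6 → each gets rank 6.
Rank 4 → value 11.77.

11.77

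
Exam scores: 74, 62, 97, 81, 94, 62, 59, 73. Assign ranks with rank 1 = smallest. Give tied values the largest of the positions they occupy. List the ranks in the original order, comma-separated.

Sorted (ascending): 59, 62, 62, 73, 74, 81, 94, 97
The 2 values of 62 occupy positions 2–3 → each gets rank 3.

5, 3, 8, 6, 7, 3, 1, 4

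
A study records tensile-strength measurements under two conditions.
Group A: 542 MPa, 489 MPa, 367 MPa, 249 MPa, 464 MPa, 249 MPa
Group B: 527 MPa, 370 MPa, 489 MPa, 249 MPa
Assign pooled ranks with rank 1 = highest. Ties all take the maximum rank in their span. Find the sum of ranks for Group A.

37

Sorted (descending): 542, 527, 489, 489, 464, 370, 367, 249, 249, 249
The 2 values of 489 occupy positions 3–4 → each gets rank 4.
The 3 values of 249 occupy positions 8–10 → each gets rank 10.
Group A values → pooled ranks: 542→1, 489→4, 367→7, 249→10, 464→5, 249→10
Rank sum = 1 + 4 + 7 + 10 + 5 + 10 = 37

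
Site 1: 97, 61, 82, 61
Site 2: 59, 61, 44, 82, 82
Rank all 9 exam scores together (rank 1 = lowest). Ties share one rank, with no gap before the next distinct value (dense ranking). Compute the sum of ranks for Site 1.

Sorted (ascending): 44, 59, 61, 61, 61, 82, 82, 82, 97
The 3 values of 61 share dense rank 3.
The 3 values of 82 share dense rank 4.
Remaining distinct values take the next consecutive integers.
Site 1 values → pooled ranks: 97→5, 61→3, 82→4, 61→3
Rank sum = 5 + 3 + 4 + 3 = 15

15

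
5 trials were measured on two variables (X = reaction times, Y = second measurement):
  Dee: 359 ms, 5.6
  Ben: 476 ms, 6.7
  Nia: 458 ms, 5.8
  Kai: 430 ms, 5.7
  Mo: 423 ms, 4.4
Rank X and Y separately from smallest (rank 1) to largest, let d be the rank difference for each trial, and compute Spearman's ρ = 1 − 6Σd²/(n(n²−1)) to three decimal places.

Ranks of variable 1: 1, 5, 4, 3, 2
Ranks of variable 2: 2, 5, 4, 3, 1
d = r₁ − r₂: -1, 0, 0, 0, 1
d²: 1, 0, 0, 0, 1; Σd² = 2
ρ = 1 − 6·2/(5·24) = 1 − 12/120 = 0.900

0.900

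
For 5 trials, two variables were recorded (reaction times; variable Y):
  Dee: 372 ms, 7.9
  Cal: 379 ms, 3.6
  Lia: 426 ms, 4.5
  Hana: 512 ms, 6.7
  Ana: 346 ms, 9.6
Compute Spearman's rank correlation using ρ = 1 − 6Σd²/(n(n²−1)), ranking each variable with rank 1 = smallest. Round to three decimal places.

Ranks of variable 1: 2, 3, 4, 5, 1
Ranks of variable 2: 4, 1, 2, 3, 5
d = r₁ − r₂: -2, 2, 2, 2, -4
d²: 4, 4, 4, 4, 16; Σd² = 32
ρ = 1 − 6·32/(5·24) = 1 − 192/120 = -0.600

-0.600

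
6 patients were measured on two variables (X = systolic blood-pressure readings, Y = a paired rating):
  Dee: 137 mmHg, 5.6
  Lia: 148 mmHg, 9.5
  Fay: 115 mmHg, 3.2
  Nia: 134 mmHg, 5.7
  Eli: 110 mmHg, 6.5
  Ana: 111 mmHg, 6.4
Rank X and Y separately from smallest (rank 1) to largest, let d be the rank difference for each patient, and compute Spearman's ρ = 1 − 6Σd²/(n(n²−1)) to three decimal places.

Ranks of variable 1: 5, 6, 3, 4, 1, 2
Ranks of variable 2: 2, 6, 1, 3, 5, 4
d = r₁ − r₂: 3, 0, 2, 1, -4, -2
d²: 9, 0, 4, 1, 16, 4; Σd² = 34
ρ = 1 − 6·34/(6·35) = 1 − 204/210 = 0.029

0.029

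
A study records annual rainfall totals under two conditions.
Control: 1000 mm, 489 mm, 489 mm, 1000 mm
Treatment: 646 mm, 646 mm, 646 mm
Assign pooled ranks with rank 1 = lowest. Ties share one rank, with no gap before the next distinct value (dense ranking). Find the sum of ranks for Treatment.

Sorted (ascending): 489, 489, 646, 646, 646, 1000, 1000
The 2 values of 489 share dense rank 1.
The 3 values of 646 share dense rank 2.
The 2 values of 1000 share dense rank 3.
Treatment values → pooled ranks: 646→2, 646→2, 646→2
Rank sum = 2 + 2 + 2 = 6

6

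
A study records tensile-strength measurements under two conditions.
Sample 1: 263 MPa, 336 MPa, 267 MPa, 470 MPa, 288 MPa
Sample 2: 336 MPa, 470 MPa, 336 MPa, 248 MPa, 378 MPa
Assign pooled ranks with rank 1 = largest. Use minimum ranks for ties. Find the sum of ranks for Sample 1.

29

Sorted (descending): 470, 470, 378, 336, 336, 336, 288, 267, 263, 248
The 2 values of 470 occupy positions 1–2 → each gets rank 1.
The 3 values of 336 occupy positions 4–6 → each gets rank 4.
Sample 1 values → pooled ranks: 263→9, 336→4, 267→8, 470→1, 288→7
Rank sum = 9 + 4 + 8 + 1 + 7 = 29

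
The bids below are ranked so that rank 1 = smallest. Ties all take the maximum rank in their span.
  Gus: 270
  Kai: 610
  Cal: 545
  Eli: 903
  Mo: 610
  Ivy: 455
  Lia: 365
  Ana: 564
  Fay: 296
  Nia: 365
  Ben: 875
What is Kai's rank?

9

Sorted (ascending): 270, 296, 365, 365, 455, 545, 564, 610, 610, 875, 903
The 2 values of 365 occupy positions 3–4 → each gets rank 4.
The 2 values of 610 occupy positions 8–9 → each gets rank 9.
Kai has value 610 → rank 9.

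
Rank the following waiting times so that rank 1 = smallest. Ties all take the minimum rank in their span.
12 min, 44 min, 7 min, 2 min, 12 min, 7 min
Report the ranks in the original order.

Sorted (ascending): 2, 7, 7, 12, 12, 44
The 2 values of 7 occupy positions 2–3 → each gets rank 2.
The 2 values of 12 occupy positions 4–5 → each gets rank 4.

4, 6, 2, 1, 4, 2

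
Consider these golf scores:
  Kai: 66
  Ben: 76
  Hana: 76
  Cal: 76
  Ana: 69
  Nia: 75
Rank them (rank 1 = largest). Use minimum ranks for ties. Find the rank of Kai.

6

Sorted (descending): 76, 76, 76, 75, 69, 66
The 3 values of 76 occupy positions 1–3 → each gets rank 1.
Kai has value 66 → rank 6.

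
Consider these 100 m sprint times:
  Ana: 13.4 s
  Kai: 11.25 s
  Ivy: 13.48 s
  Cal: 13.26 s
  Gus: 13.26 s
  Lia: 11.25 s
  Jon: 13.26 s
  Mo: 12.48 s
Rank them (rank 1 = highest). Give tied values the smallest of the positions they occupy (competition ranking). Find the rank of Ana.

Sorted (descending): 13.48, 13.4, 13.26, 13.26, 13.26, 12.48, 11.25, 11.25
The 3 values of 13.26 occupy positions 3–5 → each gets rank 3.
The 2 values of 11.25 occupy positions 7–8 → each gets rank 7.
Ana has value 13.4 s → rank 2.

2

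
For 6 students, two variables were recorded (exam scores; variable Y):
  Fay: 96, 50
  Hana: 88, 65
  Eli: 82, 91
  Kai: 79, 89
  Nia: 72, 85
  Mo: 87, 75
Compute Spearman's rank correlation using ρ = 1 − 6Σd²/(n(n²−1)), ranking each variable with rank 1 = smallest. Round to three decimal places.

-0.771

Ranks of variable 1: 6, 5, 3, 2, 1, 4
Ranks of variable 2: 1, 2, 6, 5, 4, 3
d = r₁ − r₂: 5, 3, -3, -3, -3, 1
d²: 25, 9, 9, 9, 9, 1; Σd² = 62
ρ = 1 − 6·62/(6·35) = 1 − 372/210 = -0.771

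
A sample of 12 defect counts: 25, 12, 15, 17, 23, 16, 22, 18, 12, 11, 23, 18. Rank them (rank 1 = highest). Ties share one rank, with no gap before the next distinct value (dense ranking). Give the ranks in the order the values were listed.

Sorted (descending): 25, 23, 23, 22, 18, 18, 17, 16, 15, 12, 12, 11
The 2 values of 23 share dense rank 2.
The 2 values of 18 share dense rank 4.
The 2 values of 12 share dense rank 8.
Remaining distinct values take the next consecutive integers.

1, 8, 7, 5, 2, 6, 3, 4, 8, 9, 2, 4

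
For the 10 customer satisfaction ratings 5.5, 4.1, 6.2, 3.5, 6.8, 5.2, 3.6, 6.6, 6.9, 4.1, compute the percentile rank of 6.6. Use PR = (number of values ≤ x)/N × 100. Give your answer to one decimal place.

80.0

N = 10.
Strictly below 6.6: 7. Equal to 6.6: 1.
PR = 8/10 × 100 = 80.0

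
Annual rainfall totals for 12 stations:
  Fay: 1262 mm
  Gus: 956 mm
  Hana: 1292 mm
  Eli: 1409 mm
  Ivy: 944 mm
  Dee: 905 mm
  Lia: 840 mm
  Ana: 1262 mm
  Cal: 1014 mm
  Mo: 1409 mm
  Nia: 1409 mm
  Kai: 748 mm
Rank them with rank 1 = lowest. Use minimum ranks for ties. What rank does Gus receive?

5

Sorted (ascending): 748, 840, 905, 944, 956, 1014, 1262, 1262, 1292, 1409, 1409, 1409
The 2 values of 1262 occupy positions 7–8 → each gets rank 7.
The 3 values of 1409 occupy positions 10–12 → each gets rank 10.
Gus has value 956 mm → rank 5.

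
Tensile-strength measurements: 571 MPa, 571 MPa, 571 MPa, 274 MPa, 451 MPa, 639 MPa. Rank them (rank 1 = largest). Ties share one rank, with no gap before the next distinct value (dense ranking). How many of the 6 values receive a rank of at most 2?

4

Sorted (descending): 639, 571, 571, 571, 451, 274
The 3 values of 571 share dense rank 2.
Remaining distinct values take the next consecutive integers.
Ranks ≤ 2: {1, 2, 2, 2} → 4 values.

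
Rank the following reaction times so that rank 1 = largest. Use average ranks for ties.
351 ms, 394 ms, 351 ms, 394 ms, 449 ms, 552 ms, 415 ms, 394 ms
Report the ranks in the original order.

Sorted (descending): 552, 449, 415, 394, 394, 394, 351, 351
The 3 values of 394 occupy positions 4–6 → average rank 5.
The 2 values of 351 occupy positions 7–8 → average rank (7+8)/2 = 7.5.

7.5, 5, 7.5, 5, 2, 1, 3, 5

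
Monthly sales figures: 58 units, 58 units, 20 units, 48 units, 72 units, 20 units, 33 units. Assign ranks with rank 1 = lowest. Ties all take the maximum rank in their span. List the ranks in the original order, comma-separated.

Sorted (ascending): 20, 20, 33, 48, 58, 58, 72
The 2 values of 20 occupy positions 1–2 → each gets rank 2.
The 2 values of 58 occupy positions 5–6 → each gets rank 6.

6, 6, 2, 4, 7, 2, 3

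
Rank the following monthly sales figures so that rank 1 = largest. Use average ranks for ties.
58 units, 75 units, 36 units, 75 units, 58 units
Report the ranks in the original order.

Sorted (descending): 75, 75, 58, 58, 36
The 2 values of 75 occupy positions 1–2 → average rank (1+2)/2 = 1.5.
The 2 values of 58 occupy positions 3–4 → average rank (3+4)/2 = 3.5.

3.5, 1.5, 5, 1.5, 3.5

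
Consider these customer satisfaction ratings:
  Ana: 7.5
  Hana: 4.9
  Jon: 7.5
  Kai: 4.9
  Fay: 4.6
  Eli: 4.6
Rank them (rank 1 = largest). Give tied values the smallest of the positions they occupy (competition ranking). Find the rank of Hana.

3

Sorted (descending): 7.5, 7.5, 4.9, 4.9, 4.6, 4.6
The 2 values of 7.5 occupy positions 1–2 → each gets rank 1.
The 2 values of 4.9 occupy positions 3–4 → each gets rank 3.
The 2 values of 4.6 occupy positions 5–6 → each gets rank 5.
Hana has value 4.9 → rank 3.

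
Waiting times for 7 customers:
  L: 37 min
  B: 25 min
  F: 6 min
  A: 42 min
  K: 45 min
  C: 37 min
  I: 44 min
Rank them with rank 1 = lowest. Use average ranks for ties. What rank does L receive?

Sorted (ascending): 6, 25, 37, 37, 42, 44, 45
The 2 values of 37 occupy positions 3–4 → average rank (3+4)/2 = 3.5.
L has value 37 min → rank 3.5.

3.5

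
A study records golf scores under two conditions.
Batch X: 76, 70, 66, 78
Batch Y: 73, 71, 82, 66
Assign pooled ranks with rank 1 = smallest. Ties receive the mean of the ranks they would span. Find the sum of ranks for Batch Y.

Sorted (ascending): 66, 66, 70, 71, 73, 76, 78, 82
The 2 values of 66 occupy positions 1–2 → average rank (1+2)/2 = 1.5.
Batch Y values → pooled ranks: 73→5, 71→4, 82→8, 66→1.5
Rank sum = 5 + 4 + 8 + 1.5 = 18.5

18.5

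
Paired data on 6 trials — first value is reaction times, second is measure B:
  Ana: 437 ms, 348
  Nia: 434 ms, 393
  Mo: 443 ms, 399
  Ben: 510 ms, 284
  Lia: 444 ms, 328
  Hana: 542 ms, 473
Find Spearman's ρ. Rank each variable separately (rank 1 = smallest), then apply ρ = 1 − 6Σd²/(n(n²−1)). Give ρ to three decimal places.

0.029

Ranks of variable 1: 2, 1, 3, 5, 4, 6
Ranks of variable 2: 3, 4, 5, 1, 2, 6
d = r₁ − r₂: -1, -3, -2, 4, 2, 0
d²: 1, 9, 4, 16, 4, 0; Σd² = 34
ρ = 1 − 6·34/(6·35) = 1 − 204/210 = 0.029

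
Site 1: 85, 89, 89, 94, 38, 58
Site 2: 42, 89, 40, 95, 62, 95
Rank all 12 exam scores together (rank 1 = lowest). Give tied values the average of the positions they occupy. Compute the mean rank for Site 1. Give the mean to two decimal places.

Sorted (ascending): 38, 40, 42, 58, 62, 85, 89, 89, 89, 94, 95, 95
The 3 values of 89 occupy positions 7–9 → average rank 8.
The 2 values of 95 occupy positions 11–12 → average rank (11+12)/2 = 11.5.
Site 1 values → pooled ranks: 85→6, 89→8, 89→8, 94→10, 38→1, 58→4
Mean rank = (6 + 8 + 8 + 10 + 1 + 4) / 6 = 6.17

6.17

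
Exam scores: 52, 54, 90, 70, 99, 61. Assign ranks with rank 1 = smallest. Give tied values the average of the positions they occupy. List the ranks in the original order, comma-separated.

1, 2, 5, 4, 6, 3

Sorted (ascending): 52, 54, 61, 70, 90, 99
No ties — each value takes its position as its rank.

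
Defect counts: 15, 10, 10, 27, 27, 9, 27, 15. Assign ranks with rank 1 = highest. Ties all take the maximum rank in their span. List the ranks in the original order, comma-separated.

5, 7, 7, 3, 3, 8, 3, 5

Sorted (descending): 27, 27, 27, 15, 15, 10, 10, 9
The 3 values of 27 occupy positions 1–3 → each gets rank 3.
The 2 values of 15 occupy positions 4–5 → each gets rank 5.
The 2 values of 10 occupy positions 6–7 → each gets rank 7.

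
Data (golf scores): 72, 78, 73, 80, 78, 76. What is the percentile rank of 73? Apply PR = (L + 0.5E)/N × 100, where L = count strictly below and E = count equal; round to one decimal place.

25.0

N = 6.
Strictly below 73: 1. Equal to 73: 1.
PR = (1 + 0.5·1)/6 × 100 = 25.0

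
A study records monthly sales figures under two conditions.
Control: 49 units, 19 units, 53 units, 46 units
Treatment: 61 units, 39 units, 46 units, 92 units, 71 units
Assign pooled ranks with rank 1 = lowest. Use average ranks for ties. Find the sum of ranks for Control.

Sorted (ascending): 19, 39, 46, 46, 49, 53, 61, 71, 92
The 2 values of 46 occupy positions 3–4 → average rank (3+4)/2 = 3.5.
Control values → pooled ranks: 49→5, 19→1, 53→6, 46→3.5
Rank sum = 5 + 1 + 6 + 3.5 = 15.5

15.5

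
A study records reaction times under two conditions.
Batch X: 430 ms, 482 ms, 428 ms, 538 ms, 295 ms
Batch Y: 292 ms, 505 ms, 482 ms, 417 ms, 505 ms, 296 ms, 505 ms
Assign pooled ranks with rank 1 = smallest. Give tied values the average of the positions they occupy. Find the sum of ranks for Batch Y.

Sorted (ascending): 292, 295, 296, 417, 428, 430, 482, 482, 505, 505, 505, 538
The 2 values of 482 occupy positions 7–8 → average rank (7+8)/2 = 7.5.
The 3 values of 505 occupy positions 9–11 → average rank 10.
Batch Y values → pooled ranks: 292→1, 505→10, 482→7.5, 417→4, 505→10, 296→3, 505→10
Rank sum = 1 + 10 + 7.5 + 4 + 10 + 3 + 10 = 45.5

45.5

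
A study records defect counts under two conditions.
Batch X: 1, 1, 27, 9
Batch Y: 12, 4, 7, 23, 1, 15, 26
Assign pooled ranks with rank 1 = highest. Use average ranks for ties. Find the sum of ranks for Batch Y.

39

Sorted (descending): 27, 26, 23, 15, 12, 9, 7, 4, 1, 1, 1
The 3 values of 1 occupy positions 9–11 → average rank 10.
Batch Y values → pooled ranks: 12→5, 4→8, 7→7, 23→3, 1→10, 15→4, 26→2
Rank sum = 5 + 8 + 7 + 3 + 10 + 4 + 2 = 39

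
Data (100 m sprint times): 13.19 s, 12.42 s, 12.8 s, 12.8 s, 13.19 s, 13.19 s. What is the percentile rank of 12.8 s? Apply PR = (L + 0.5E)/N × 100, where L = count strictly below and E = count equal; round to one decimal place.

33.3

N = 6.
Strictly below 12.8: 1. Equal to 12.8: 2.
PR = (1 + 0.5·2)/6 × 100 = 33.3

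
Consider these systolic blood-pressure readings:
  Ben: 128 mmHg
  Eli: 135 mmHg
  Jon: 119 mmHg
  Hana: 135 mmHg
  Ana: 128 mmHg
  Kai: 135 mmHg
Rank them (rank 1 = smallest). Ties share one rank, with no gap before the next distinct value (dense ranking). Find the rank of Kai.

Sorted (ascending): 119, 128, 128, 135, 135, 135
The 2 values of 128 share dense rank 2.
The 3 values of 135 share dense rank 3.
Remaining distinct values take the next consecutive integers.
Kai has value 135 mmHg → rank 3.

3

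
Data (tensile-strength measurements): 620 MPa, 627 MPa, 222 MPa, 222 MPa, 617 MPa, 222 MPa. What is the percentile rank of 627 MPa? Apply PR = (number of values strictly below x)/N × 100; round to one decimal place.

N = 6.
Strictly below 627: 5. Equal to 627: 1.
PR = 5/6 × 100 = 83.3

83.3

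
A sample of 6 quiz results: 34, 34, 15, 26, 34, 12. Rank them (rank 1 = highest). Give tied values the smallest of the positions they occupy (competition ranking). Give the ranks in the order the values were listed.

Sorted (descending): 34, 34, 34, 26, 15, 12
The 3 values of 34 occupy positions 1–3 → each gets rank 1.

1, 1, 5, 4, 1, 6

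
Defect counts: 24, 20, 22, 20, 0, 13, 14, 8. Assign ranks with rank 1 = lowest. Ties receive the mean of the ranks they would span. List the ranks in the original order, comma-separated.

Sorted (ascending): 0, 8, 13, 14, 20, 20, 22, 24
The 2 values of 20 occupy positions 5–6 → average rank (5+6)/2 = 5.5.

8, 5.5, 7, 5.5, 1, 3, 4, 2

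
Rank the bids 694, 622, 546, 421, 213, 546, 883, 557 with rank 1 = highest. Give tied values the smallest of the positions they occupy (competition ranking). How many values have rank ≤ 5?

6

Sorted (descending): 883, 694, 622, 557, 546, 546, 421, 213
The 2 values of 546 occupy positions 5–6 → each gets rank 5.
Ranks ≤ 5: {1, 2, 3, 4, 5, 5} → 6 values.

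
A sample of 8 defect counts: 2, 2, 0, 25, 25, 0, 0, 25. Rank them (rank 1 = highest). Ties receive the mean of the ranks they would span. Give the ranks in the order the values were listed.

4.5, 4.5, 7, 2, 2, 7, 7, 2

Sorted (descending): 25, 25, 25, 2, 2, 0, 0, 0
The 3 values of 25 occupy positions 1–3 → average rank 2.
The 2 values of 2 occupy positions 4–5 → average rank (4+5)/2 = 4.5.
The 3 values of 0 occupy positions 6–8 → average rank 7.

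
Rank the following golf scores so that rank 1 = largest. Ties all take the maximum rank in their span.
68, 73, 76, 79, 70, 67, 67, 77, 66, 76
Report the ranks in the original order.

7, 5, 4, 1, 6, 9, 9, 2, 10, 4

Sorted (descending): 79, 77, 76, 76, 73, 70, 68, 67, 67, 66
The 2 values of 76 occupy positions 3–4 → each gets rank 4.
The 2 values of 67 occupy positions 8–9 → each gets rank 9.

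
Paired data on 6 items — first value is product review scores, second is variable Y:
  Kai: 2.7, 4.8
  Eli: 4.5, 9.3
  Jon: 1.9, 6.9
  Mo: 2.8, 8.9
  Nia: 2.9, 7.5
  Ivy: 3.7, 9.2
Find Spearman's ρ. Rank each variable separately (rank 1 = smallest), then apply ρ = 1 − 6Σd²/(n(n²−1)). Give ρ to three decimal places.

Ranks of variable 1: 2, 6, 1, 3, 4, 5
Ranks of variable 2: 1, 6, 2, 4, 3, 5
d = r₁ − r₂: 1, 0, -1, -1, 1, 0
d²: 1, 0, 1, 1, 1, 0; Σd² = 4
ρ = 1 − 6·4/(6·35) = 1 − 24/210 = 0.886

0.886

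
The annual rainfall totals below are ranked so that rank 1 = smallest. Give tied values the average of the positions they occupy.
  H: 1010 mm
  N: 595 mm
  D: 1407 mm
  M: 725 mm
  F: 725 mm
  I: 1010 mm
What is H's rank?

4.5

Sorted (ascending): 595, 725, 725, 1010, 1010, 1407
The 2 values of 725 occupy positions 2–3 → average rank (2+3)/2 = 2.5.
The 2 values of 1010 occupy positions 4–5 → average rank (4+5)/2 = 4.5.
H has value 1010 mm → rank 4.5.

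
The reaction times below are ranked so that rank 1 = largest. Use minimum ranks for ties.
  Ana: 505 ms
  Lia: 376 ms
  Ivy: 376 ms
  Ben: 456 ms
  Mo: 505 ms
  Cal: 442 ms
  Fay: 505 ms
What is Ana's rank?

1

Sorted (descending): 505, 505, 505, 456, 442, 376, 376
The 3 values of 505 occupy positions 1–3 → each gets rank 1.
The 2 values of 376 occupy positions 6–7 → each gets rank 6.
Ana has value 505 ms → rank 1.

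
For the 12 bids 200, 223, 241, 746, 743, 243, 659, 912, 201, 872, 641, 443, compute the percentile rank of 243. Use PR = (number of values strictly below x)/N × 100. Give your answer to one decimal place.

33.3

N = 12.
Strictly below 243: 4. Equal to 243: 1.
PR = 4/12 × 100 = 33.3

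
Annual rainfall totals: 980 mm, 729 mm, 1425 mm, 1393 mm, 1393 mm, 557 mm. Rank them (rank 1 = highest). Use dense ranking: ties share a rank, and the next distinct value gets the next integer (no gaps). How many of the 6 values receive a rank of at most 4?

5

Sorted (descending): 1425, 1393, 1393, 980, 729, 557
The 2 values of 1393 share dense rank 2.
Remaining distinct values take the next consecutive integers.
Ranks ≤ 4: {1, 2, 2, 3, 4} → 5 values.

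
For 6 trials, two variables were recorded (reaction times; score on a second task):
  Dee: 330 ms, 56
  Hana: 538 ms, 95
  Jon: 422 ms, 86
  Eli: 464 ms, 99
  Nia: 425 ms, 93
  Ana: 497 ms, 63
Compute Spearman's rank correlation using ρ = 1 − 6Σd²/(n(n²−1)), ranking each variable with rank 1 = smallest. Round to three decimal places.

0.543

Ranks of variable 1: 1, 6, 2, 4, 3, 5
Ranks of variable 2: 1, 5, 3, 6, 4, 2
d = r₁ − r₂: 0, 1, -1, -2, -1, 3
d²: 0, 1, 1, 4, 1, 9; Σd² = 16
ρ = 1 − 6·16/(6·35) = 1 − 96/210 = 0.543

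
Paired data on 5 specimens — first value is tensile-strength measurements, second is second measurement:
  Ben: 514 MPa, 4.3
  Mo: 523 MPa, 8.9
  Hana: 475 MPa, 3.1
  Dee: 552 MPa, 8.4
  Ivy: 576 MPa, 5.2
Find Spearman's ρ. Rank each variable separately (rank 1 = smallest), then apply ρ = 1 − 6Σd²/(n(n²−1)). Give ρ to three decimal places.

0.600

Ranks of variable 1: 2, 3, 1, 4, 5
Ranks of variable 2: 2, 5, 1, 4, 3
d = r₁ − r₂: 0, -2, 0, 0, 2
d²: 0, 4, 0, 0, 4; Σd² = 8
ρ = 1 − 6·8/(5·24) = 1 − 48/120 = 0.600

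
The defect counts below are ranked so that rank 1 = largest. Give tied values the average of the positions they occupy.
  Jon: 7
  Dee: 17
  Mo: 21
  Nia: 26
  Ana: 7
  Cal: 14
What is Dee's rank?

Sorted (descending): 26, 21, 17, 14, 7, 7
The 2 values of 7 occupy positions 5–6 → average rank (5+6)/2 = 5.5.
Dee has value 17 → rank 3.

3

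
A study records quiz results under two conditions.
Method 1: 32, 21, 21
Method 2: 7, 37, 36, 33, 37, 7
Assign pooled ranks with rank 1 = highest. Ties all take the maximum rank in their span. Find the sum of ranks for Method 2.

29

Sorted (descending): 37, 37, 36, 33, 32, 21, 21, 7, 7
The 2 values of 37 occupy positions 1–2 → each gets rank 2.
The 2 values of 21 occupy positions 6–7 → each gets rank 7.
The 2 values of 7 occupy positions 8–9 → each gets rank 9.
Method 2 values → pooled ranks: 7→9, 37→2, 36→3, 33→4, 37→2, 7→9
Rank sum = 9 + 2 + 3 + 4 + 2 + 9 = 29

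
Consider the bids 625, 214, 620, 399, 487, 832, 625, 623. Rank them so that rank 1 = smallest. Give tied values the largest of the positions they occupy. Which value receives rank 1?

Sorted (ascending): 214, 399, 487, 620, 623, 625, 625, 832
The 2 values of 625 occupy positions 6–7 → each gets rank 7.
Rank 1 → value 214.

214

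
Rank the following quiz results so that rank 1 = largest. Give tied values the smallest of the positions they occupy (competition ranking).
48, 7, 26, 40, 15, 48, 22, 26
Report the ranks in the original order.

Sorted (descending): 48, 48, 40, 26, 26, 22, 15, 7
The 2 values of 48 occupy positions 1–2 → each gets rank 1.
The 2 values of 26 occupy positions 4–5 → each gets rank 4.

1, 8, 4, 3, 7, 1, 6, 4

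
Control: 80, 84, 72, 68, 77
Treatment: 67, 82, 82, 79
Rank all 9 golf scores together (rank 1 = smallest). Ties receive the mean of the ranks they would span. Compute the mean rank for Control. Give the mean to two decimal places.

4.80

Sorted (ascending): 67, 68, 72, 77, 79, 80, 82, 82, 84
The 2 values of 82 occupy positions 7–8 → average rank (7+8)/2 = 7.5.
Control values → pooled ranks: 80→6, 84→9, 72→3, 68→2, 77→4
Mean rank = (6 + 9 + 3 + 2 + 4) / 5 = 4.80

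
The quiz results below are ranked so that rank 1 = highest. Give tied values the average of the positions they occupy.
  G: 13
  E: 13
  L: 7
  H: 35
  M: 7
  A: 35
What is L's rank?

Sorted (descending): 35, 35, 13, 13, 7, 7
The 2 values of 35 occupy positions 1–2 → average rank (1+2)/2 = 1.5.
The 2 values of 13 occupy positions 3–4 → average rank (3+4)/2 = 3.5.
The 2 values of 7 occupy positions 5–6 → average rank (5+6)/2 = 5.5.
L has value 7 → rank 5.5.

5.5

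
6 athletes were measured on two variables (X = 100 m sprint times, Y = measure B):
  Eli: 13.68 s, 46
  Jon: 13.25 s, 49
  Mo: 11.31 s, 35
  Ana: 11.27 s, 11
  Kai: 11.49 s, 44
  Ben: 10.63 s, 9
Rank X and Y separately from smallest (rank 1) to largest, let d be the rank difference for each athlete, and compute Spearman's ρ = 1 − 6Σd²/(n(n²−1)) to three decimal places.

Ranks of variable 1: 6, 5, 3, 2, 4, 1
Ranks of variable 2: 5, 6, 3, 2, 4, 1
d = r₁ − r₂: 1, -1, 0, 0, 0, 0
d²: 1, 1, 0, 0, 0, 0; Σd² = 2
ρ = 1 − 6·2/(6·35) = 1 − 12/210 = 0.943

0.943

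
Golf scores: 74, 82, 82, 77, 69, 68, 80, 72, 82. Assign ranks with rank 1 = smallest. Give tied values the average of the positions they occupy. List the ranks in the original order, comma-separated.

4, 8, 8, 5, 2, 1, 6, 3, 8

Sorted (ascending): 68, 69, 72, 74, 77, 80, 82, 82, 82
The 3 values of 82 occupy positions 7–9 → average rank 8.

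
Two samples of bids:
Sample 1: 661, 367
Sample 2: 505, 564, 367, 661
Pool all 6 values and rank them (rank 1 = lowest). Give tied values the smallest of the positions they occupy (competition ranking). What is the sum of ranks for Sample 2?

13

Sorted (ascending): 367, 367, 505, 564, 661, 661
The 2 values of 367 occupy positions 1–2 → each gets rank 1.
The 2 values of 661 occupy positions 5–6 → each gets rank 5.
Sample 2 values → pooled ranks: 505→3, 564→4, 367→1, 661→5
Rank sum = 3 + 4 + 1 + 5 = 13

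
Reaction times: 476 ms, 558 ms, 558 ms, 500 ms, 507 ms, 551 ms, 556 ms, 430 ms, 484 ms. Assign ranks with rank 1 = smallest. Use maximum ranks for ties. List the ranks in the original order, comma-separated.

2, 9, 9, 4, 5, 6, 7, 1, 3

Sorted (ascending): 430, 476, 484, 500, 507, 551, 556, 558, 558
The 2 values of 558 occupy positions 8–9 → each gets rank 9.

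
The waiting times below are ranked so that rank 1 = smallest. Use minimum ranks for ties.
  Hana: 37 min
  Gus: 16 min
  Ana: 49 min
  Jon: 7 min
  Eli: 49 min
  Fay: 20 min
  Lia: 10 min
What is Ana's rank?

Sorted (ascending): 7, 10, 16, 20, 37, 49, 49
The 2 values of 49 occupy positions 6–7 → each gets rank 6.
Ana has value 49 min → rank 6.

6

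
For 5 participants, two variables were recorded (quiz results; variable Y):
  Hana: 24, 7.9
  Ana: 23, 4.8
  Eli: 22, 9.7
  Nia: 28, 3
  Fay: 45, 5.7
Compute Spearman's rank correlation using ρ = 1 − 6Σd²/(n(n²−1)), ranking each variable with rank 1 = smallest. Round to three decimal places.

Ranks of variable 1: 3, 2, 1, 4, 5
Ranks of variable 2: 4, 2, 5, 1, 3
d = r₁ − r₂: -1, 0, -4, 3, 2
d²: 1, 0, 16, 9, 4; Σd² = 30
ρ = 1 − 6·30/(5·24) = 1 − 180/120 = -0.500

-0.500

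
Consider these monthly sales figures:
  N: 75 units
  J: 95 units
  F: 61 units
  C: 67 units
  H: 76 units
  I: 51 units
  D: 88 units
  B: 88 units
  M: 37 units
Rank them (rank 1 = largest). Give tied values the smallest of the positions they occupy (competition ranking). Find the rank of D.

2

Sorted (descending): 95, 88, 88, 76, 75, 67, 61, 51, 37
The 2 values of 88 occupy positions 2–3 → each gets rank 2.
D has value 88 units → rank 2.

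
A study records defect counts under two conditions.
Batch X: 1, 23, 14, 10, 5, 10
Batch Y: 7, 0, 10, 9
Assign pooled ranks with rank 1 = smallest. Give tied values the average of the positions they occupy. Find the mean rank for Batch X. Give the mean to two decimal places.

6.33

Sorted (ascending): 0, 1, 5, 7, 9, 10, 10, 10, 14, 23
The 3 values of 10 occupy positions 6–8 → average rank 7.
Batch X values → pooled ranks: 1→2, 23→10, 14→9, 10→7, 5→3, 10→7
Mean rank = (2 + 10 + 9 + 7 + 3 + 7) / 6 = 6.33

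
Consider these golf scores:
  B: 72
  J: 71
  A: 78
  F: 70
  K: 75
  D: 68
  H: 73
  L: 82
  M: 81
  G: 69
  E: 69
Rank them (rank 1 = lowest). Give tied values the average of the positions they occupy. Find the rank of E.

Sorted (ascending): 68, 69, 69, 70, 71, 72, 73, 75, 78, 81, 82
The 2 values of 69 occupy positions 2–3 → average rank (2+3)/2 = 2.5.
E has value 69 → rank 2.5.

2.5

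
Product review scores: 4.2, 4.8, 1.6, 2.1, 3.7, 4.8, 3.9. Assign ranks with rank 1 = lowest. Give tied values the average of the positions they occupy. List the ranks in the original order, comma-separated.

Sorted (ascending): 1.6, 2.1, 3.7, 3.9, 4.2, 4.8, 4.8
The 2 values of 4.8 occupy positions 6–7 → average rank (6+7)/2 = 6.5.

5, 6.5, 1, 2, 3, 6.5, 4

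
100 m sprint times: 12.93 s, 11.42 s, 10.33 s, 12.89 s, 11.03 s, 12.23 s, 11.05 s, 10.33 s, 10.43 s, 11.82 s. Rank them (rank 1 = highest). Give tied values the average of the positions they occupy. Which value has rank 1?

Sorted (descending): 12.93, 12.89, 12.23, 11.82, 11.42, 11.05, 11.03, 10.43, 10.33, 10.33
The 2 values of 10.33 occupy positions 9–10 → average rank (9+10)/2 = 9.5.
Rank 1 → value 12.93.

12.93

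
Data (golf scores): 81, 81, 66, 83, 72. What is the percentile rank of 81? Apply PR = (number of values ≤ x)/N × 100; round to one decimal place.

80.0

N = 5.
Strictly below 81: 2. Equal to 81: 2.
PR = 4/5 × 100 = 80.0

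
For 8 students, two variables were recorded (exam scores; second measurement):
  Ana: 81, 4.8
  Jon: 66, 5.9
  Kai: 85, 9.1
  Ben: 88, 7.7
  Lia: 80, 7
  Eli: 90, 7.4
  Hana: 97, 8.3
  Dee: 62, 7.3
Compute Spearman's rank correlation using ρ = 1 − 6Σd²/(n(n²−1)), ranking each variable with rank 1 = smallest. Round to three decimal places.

Ranks of variable 1: 4, 2, 5, 6, 3, 7, 8, 1
Ranks of variable 2: 1, 2, 8, 6, 3, 5, 7, 4
d = r₁ − r₂: 3, 0, -3, 0, 0, 2, 1, -3
d²: 9, 0, 9, 0, 0, 4, 1, 9; Σd² = 32
ρ = 1 − 6·32/(8·63) = 1 − 192/504 = 0.619

0.619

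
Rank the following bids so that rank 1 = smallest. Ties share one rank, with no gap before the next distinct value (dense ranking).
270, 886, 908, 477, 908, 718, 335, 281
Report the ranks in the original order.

1, 6, 7, 4, 7, 5, 3, 2

Sorted (ascending): 270, 281, 335, 477, 718, 886, 908, 908
The 2 values of 908 share dense rank 7.
Remaining distinct values take the next consecutive integers.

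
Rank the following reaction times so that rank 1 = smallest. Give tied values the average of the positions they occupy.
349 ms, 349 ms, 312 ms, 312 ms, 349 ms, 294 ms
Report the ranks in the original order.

5, 5, 2.5, 2.5, 5, 1

Sorted (ascending): 294, 312, 312, 349, 349, 349
The 2 values of 312 occupy positions 2–3 → average rank (2+3)/2 = 2.5.
The 3 values of 349 occupy positions 4–6 → average rank 5.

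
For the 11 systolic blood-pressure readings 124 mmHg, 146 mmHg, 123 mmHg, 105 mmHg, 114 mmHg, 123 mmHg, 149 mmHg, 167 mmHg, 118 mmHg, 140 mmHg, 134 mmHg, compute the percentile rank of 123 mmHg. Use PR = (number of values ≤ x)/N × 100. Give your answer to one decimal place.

45.5

N = 11.
Strictly below 123: 3. Equal to 123: 2.
PR = 5/11 × 100 = 45.5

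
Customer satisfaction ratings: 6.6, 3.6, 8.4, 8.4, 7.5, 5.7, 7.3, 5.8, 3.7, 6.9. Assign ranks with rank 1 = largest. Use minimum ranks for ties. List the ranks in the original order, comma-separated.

6, 10, 1, 1, 3, 8, 4, 7, 9, 5

Sorted (descending): 8.4, 8.4, 7.5, 7.3, 6.9, 6.6, 5.8, 5.7, 3.7, 3.6
The 2 values of 8.4 occupy positions 1–2 → each gets rank 1.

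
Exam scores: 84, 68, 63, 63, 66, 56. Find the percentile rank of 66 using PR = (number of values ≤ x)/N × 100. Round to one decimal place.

66.7

N = 6.
Strictly below 66: 3. Equal to 66: 1.
PR = 4/6 × 100 = 66.7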